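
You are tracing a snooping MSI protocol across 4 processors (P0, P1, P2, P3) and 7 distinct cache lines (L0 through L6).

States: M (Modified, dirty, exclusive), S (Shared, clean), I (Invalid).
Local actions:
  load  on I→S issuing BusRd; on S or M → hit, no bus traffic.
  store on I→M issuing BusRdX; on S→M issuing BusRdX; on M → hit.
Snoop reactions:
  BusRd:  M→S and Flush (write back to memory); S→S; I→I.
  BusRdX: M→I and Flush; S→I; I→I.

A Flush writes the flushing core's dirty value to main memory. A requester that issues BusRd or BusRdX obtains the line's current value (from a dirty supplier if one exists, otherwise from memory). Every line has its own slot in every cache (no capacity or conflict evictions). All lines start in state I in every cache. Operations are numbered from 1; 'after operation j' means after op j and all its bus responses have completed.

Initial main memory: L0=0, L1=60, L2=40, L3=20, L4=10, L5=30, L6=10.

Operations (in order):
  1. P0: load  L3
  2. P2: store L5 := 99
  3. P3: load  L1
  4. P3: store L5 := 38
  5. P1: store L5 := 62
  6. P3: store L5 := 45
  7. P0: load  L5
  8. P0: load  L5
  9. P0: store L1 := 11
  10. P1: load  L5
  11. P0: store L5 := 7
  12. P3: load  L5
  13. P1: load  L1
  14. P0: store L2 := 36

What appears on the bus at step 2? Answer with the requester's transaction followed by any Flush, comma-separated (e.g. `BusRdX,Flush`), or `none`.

bus = BusRdX

[1] P0: load  L3 | P0:S(20), P1:I, P2:I, P3:I | bus: BusRd
[2] P2: store L5 := 99 | P0:I, P1:I, P2:M(99), P3:I | bus: BusRdX
[3] P3: load  L1 | P0:I, P1:I, P2:I, P3:S(60) | bus: BusRd
[4] P3: store L5 := 38 | P0:I, P1:I, P2:I, P3:M(38) | bus: BusRdX,Flush
[5] P1: store L5 := 62 | P0:I, P1:M(62), P2:I, P3:I | bus: BusRdX,Flush
[6] P3: store L5 := 45 | P0:I, P1:I, P2:I, P3:M(45) | bus: BusRdX,Flush
[7] P0: load  L5 | P0:S(45), P1:I, P2:I, P3:S(45) | bus: BusRd,Flush
[8] P0: load  L5 | P0:S(45), P1:I, P2:I, P3:S(45) | bus: none
[9] P0: store L1 := 11 | P0:M(11), P1:I, P2:I, P3:I | bus: BusRdX
[10] P1: load  L5 | P0:S(45), P1:S(45), P2:I, P3:S(45) | bus: BusRd
[11] P0: store L5 := 7 | P0:M(7), P1:I, P2:I, P3:I | bus: BusRdX
[12] P3: load  L5 | P0:S(7), P1:I, P2:I, P3:S(7) | bus: BusRd,Flush
[13] P1: load  L1 | P0:S(11), P1:S(11), P2:I, P3:I | bus: BusRd,Flush
[14] P0: store L2 := 36 | P0:M(36), P1:I, P2:I, P3:I | bus: BusRdX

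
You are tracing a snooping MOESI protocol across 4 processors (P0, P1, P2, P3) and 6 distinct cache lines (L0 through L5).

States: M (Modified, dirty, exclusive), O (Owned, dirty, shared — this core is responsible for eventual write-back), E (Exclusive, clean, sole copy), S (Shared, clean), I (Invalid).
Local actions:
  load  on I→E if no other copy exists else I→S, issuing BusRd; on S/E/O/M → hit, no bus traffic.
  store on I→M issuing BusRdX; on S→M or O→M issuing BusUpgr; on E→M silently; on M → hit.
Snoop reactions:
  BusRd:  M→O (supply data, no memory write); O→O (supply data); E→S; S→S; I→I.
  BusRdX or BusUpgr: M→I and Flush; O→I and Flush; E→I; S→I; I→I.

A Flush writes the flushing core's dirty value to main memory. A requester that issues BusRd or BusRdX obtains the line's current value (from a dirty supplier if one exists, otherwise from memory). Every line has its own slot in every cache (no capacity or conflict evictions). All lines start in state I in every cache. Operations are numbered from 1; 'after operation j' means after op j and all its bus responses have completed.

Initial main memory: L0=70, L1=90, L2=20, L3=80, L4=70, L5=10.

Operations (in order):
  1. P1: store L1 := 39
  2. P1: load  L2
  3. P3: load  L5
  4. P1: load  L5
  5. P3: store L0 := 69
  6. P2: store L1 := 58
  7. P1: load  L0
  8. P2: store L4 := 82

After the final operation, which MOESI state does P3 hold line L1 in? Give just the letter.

state = I

  op1 P1: store L1 := 39 → I/M/I/I on L1; bus BusRdX; mem=90
  op2 P1: load  L2 → I/E/I/I on L2; bus BusRd; mem=20
  op3 P3: load  L5 → I/I/I/E on L5; bus BusRd; mem=10
  op4 P1: load  L5 → I/S/I/S on L5; bus BusRd; mem=10
  op5 P3: store L0 := 69 → I/I/I/M on L0; bus BusRdX; mem=70
  op6 P2: store L1 := 58 → I/I/M/I on L1; bus BusRdX Flush; mem=39
  op7 P1: load  L0 → I/S/I/O on L0; bus BusRd; mem=70
  op8 P2: store L4 := 82 → I/I/M/I on L4; bus BusRdX; mem=70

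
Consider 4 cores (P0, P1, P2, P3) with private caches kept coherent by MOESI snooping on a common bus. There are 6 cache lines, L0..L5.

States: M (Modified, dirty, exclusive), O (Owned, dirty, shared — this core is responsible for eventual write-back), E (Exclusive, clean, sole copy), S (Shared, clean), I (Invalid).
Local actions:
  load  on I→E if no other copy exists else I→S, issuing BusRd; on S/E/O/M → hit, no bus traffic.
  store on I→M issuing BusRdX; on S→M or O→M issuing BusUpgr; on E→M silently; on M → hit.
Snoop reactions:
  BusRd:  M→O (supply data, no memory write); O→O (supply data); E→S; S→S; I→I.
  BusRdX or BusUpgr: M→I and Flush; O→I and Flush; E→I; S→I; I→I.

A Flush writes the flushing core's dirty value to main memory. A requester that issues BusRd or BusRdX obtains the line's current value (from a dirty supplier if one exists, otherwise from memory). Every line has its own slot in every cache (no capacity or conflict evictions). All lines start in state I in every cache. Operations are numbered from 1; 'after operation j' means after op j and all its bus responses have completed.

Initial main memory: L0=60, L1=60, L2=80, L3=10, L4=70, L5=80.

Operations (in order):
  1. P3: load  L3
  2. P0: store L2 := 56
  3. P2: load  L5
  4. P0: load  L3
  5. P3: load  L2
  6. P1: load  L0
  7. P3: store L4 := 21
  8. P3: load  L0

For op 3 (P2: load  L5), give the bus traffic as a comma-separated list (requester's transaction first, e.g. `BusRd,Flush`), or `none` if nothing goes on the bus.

bus = BusRd

1. P3: load  L3  bus=[BusRd]  L3: P0=I P1=I P2=I P3=E  mem[L3]=10
2. P0: store L2 := 56  bus=[BusRdX]  L2: P0=M P1=I P2=I P3=I  mem[L2]=80
3. P2: load  L5  bus=[BusRd]  L5: P0=I P1=I P2=E P3=I  mem[L5]=80
4. P0: load  L3  bus=[BusRd]  L3: P0=S P1=I P2=I P3=S  mem[L3]=10
5. P3: load  L2  bus=[BusRd]  L2: P0=O P1=I P2=I P3=S  mem[L2]=80
6. P1: load  L0  bus=[BusRd]  L0: P0=I P1=E P2=I P3=I  mem[L0]=60
7. P3: store L4 := 21  bus=[BusRdX]  L4: P0=I P1=I P2=I P3=M  mem[L4]=70
8. P3: load  L0  bus=[BusRd]  L0: P0=I P1=S P2=I P3=S  mem[L0]=60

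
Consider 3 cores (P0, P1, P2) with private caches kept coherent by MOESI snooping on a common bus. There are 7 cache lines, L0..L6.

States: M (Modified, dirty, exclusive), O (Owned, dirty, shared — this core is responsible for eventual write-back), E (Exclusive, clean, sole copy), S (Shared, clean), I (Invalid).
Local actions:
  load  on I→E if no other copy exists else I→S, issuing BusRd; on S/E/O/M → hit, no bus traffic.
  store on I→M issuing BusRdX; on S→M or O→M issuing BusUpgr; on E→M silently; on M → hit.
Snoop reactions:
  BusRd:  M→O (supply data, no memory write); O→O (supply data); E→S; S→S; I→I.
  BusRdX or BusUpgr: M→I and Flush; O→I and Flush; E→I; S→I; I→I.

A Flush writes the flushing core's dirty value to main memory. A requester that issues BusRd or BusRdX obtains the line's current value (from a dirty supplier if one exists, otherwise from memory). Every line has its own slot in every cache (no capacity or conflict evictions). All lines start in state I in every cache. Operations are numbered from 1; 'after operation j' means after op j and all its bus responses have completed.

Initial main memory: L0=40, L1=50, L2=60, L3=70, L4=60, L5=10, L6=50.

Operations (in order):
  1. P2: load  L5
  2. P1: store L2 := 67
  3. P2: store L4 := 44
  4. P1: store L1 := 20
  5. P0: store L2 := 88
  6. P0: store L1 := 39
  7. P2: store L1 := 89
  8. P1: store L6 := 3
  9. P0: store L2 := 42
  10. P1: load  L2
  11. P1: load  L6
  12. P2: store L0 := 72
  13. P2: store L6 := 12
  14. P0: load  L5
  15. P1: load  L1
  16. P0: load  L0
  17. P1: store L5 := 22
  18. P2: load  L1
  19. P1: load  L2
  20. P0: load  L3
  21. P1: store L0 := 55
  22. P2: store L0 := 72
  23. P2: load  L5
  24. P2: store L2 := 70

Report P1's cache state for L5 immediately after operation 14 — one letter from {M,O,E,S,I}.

[1] P2: load  L5 | P0:I, P1:I, P2:E(10) | bus: BusRd
[2] P1: store L2 := 67 | P0:I, P1:M(67), P2:I | bus: BusRdX
[3] P2: store L4 := 44 | P0:I, P1:I, P2:M(44) | bus: BusRdX
[4] P1: store L1 := 20 | P0:I, P1:M(20), P2:I | bus: BusRdX
[5] P0: store L2 := 88 | P0:M(88), P1:I, P2:I | bus: BusRdX,Flush
[6] P0: store L1 := 39 | P0:M(39), P1:I, P2:I | bus: BusRdX,Flush
[7] P2: store L1 := 89 | P0:I, P1:I, P2:M(89) | bus: BusRdX,Flush
[8] P1: store L6 := 3 | P0:I, P1:M(3), P2:I | bus: BusRdX
[9] P0: store L2 := 42 | P0:M(42), P1:I, P2:I | bus: none
[10] P1: load  L2 | P0:O(42), P1:S(42), P2:I | bus: BusRd
[11] P1: load  L6 | P0:I, P1:M(3), P2:I | bus: none
[12] P2: store L0 := 72 | P0:I, P1:I, P2:M(72) | bus: BusRdX
[13] P2: store L6 := 12 | P0:I, P1:I, P2:M(12) | bus: BusRdX,Flush
[14] P0: load  L5 | P0:S(10), P1:I, P2:S(10) | bus: BusRd
[15] P1: load  L1 | P0:I, P1:S(89), P2:O(89) | bus: BusRd
[16] P0: load  L0 | P0:S(72), P1:I, P2:O(72) | bus: BusRd
[17] P1: store L5 := 22 | P0:I, P1:M(22), P2:I | bus: BusRdX
[18] P2: load  L1 | P0:I, P1:S(89), P2:O(89) | bus: none
[19] P1: load  L2 | P0:O(42), P1:S(42), P2:I | bus: none
[20] P0: load  L3 | P0:E(70), P1:I, P2:I | bus: BusRd
[21] P1: store L0 := 55 | P0:I, P1:M(55), P2:I | bus: BusRdX,Flush
[22] P2: store L0 := 72 | P0:I, P1:I, P2:M(72) | bus: BusRdX,Flush
[23] P2: load  L5 | P0:I, P1:O(22), P2:S(22) | bus: BusRd
[24] P2: store L2 := 70 | P0:I, P1:I, P2:M(70) | bus: BusRdX,Flush

state = I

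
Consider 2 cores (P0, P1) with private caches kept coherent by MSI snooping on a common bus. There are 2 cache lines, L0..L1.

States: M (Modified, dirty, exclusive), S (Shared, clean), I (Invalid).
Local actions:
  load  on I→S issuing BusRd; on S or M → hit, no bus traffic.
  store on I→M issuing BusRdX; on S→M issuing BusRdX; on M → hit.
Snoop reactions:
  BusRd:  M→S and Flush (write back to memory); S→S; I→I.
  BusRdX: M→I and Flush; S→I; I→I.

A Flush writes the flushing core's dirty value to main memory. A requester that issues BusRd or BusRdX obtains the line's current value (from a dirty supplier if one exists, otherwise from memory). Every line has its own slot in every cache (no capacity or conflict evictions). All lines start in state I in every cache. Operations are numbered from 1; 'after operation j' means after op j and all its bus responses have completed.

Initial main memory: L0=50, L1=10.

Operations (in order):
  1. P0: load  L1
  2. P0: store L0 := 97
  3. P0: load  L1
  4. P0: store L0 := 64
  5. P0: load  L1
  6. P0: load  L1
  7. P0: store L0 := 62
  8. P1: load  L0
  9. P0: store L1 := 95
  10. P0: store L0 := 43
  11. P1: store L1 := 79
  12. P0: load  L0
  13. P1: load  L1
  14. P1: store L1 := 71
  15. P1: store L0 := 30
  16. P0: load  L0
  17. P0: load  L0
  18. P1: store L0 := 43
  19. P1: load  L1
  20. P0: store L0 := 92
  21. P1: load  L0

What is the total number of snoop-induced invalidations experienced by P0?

invalidations = 3

1. P0: load  L1  bus=[BusRd]  L1: P0=S P1=I  mem[L1]=10
2. P0: store L0 := 97  bus=[BusRdX]  L0: P0=M P1=I  mem[L0]=50
3. P0: load  L1  bus=[-]  L1: P0=S P1=I  mem[L1]=10
4. P0: store L0 := 64  bus=[-]  L0: P0=M P1=I  mem[L0]=50
5. P0: load  L1  bus=[-]  L1: P0=S P1=I  mem[L1]=10
6. P0: load  L1  bus=[-]  L1: P0=S P1=I  mem[L1]=10
7. P0: store L0 := 62  bus=[-]  L0: P0=M P1=I  mem[L0]=50
8. P1: load  L0  bus=[BusRd,Flush]  L0: P0=S P1=S  mem[L0]=62
9. P0: store L1 := 95  bus=[BusRdX]  L1: P0=M P1=I  mem[L1]=10
10. P0: store L0 := 43  bus=[BusRdX]  L0: P0=M P1=I  mem[L0]=62
11. P1: store L1 := 79  bus=[BusRdX,Flush]  L1: P0=I P1=M  mem[L1]=95
12. P0: load  L0  bus=[-]  L0: P0=M P1=I  mem[L0]=62
13. P1: load  L1  bus=[-]  L1: P0=I P1=M  mem[L1]=95
14. P1: store L1 := 71  bus=[-]  L1: P0=I P1=M  mem[L1]=95
15. P1: store L0 := 30  bus=[BusRdX,Flush]  L0: P0=I P1=M  mem[L0]=43
16. P0: load  L0  bus=[BusRd,Flush]  L0: P0=S P1=S  mem[L0]=30
17. P0: load  L0  bus=[-]  L0: P0=S P1=S  mem[L0]=30
18. P1: store L0 := 43  bus=[BusRdX]  L0: P0=I P1=M  mem[L0]=30
19. P1: load  L1  bus=[-]  L1: P0=I P1=M  mem[L1]=95
20. P0: store L0 := 92  bus=[BusRdX,Flush]  L0: P0=M P1=I  mem[L0]=43
21. P1: load  L0  bus=[BusRd,Flush]  L0: P0=S P1=S  mem[L0]=92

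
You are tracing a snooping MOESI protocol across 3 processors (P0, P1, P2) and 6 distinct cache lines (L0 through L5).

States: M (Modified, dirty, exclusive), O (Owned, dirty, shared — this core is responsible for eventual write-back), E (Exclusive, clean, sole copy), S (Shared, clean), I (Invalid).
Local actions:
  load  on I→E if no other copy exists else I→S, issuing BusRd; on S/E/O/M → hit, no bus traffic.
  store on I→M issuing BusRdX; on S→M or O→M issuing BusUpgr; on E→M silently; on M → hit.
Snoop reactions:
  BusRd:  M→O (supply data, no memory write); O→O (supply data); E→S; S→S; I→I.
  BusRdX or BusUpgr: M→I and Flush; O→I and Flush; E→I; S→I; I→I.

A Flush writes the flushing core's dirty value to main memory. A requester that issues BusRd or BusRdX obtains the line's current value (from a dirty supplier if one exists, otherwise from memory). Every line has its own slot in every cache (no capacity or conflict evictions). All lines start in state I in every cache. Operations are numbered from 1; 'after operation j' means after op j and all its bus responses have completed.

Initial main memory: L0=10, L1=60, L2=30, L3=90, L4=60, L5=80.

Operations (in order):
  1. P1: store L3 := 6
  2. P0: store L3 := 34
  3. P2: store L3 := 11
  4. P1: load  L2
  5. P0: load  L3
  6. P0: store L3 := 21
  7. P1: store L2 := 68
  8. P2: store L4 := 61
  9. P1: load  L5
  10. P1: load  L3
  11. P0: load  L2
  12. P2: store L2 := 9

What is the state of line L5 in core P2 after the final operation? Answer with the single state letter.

step 1: P1: store L3 := 6  ⟶  IMI  (L3)  txn=BusRdX  M[L3]=90
step 2: P0: store L3 := 34  ⟶  MII  (L3)  txn=BusRdX+Flush  M[L3]=6
step 3: P2: store L3 := 11  ⟶  IIM  (L3)  txn=BusRdX+Flush  M[L3]=34
step 4: P1: load  L2  ⟶  IEI  (L2)  txn=BusRd  M[L2]=30
step 5: P0: load  L3  ⟶  SIO  (L3)  txn=BusRd  M[L3]=34
step 6: P0: store L3 := 21  ⟶  MII  (L3)  txn=BusUpgr+Flush  M[L3]=11
step 7: P1: store L2 := 68  ⟶  IMI  (L2)  txn=∅  M[L2]=30
step 8: P2: store L4 := 61  ⟶  IIM  (L4)  txn=BusRdX  M[L4]=60
step 9: P1: load  L5  ⟶  IEI  (L5)  txn=BusRd  M[L5]=80
step 10: P1: load  L3  ⟶  OSI  (L3)  txn=BusRd  M[L3]=11
step 11: P0: load  L2  ⟶  SOI  (L2)  txn=BusRd  M[L2]=30
step 12: P2: store L2 := 9  ⟶  IIM  (L2)  txn=BusRdX+Flush  M[L2]=68

state = I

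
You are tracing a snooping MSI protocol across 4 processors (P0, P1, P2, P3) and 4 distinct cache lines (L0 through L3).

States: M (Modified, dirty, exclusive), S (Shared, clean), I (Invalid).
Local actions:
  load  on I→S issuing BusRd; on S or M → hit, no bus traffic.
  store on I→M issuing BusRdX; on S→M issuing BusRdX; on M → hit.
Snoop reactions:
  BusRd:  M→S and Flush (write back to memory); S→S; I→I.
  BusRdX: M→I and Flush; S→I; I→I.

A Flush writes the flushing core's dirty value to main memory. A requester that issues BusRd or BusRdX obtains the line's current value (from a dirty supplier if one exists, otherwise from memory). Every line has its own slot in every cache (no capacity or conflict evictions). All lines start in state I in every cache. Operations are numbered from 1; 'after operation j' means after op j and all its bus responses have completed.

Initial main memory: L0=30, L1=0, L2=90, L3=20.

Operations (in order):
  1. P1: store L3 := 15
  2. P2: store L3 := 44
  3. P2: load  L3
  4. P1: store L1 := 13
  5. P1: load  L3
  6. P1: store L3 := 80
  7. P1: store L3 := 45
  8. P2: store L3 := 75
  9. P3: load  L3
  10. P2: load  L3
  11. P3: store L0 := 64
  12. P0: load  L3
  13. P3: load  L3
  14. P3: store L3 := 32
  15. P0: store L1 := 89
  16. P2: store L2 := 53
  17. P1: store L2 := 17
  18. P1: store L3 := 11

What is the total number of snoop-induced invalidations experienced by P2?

1. P1: store L3 := 15  bus=[BusRdX]  L3: P0=I P1=M P2=I P3=I  mem[L3]=20
2. P2: store L3 := 44  bus=[BusRdX,Flush]  L3: P0=I P1=I P2=M P3=I  mem[L3]=15
3. P2: load  L3  bus=[-]  L3: P0=I P1=I P2=M P3=I  mem[L3]=15
4. P1: store L1 := 13  bus=[BusRdX]  L1: P0=I P1=M P2=I P3=I  mem[L1]=0
5. P1: load  L3  bus=[BusRd,Flush]  L3: P0=I P1=S P2=S P3=I  mem[L3]=44
6. P1: store L3 := 80  bus=[BusRdX]  L3: P0=I P1=M P2=I P3=I  mem[L3]=44
7. P1: store L3 := 45  bus=[-]  L3: P0=I P1=M P2=I P3=I  mem[L3]=44
8. P2: store L3 := 75  bus=[BusRdX,Flush]  L3: P0=I P1=I P2=M P3=I  mem[L3]=45
9. P3: load  L3  bus=[BusRd,Flush]  L3: P0=I P1=I P2=S P3=S  mem[L3]=75
10. P2: load  L3  bus=[-]  L3: P0=I P1=I P2=S P3=S  mem[L3]=75
11. P3: store L0 := 64  bus=[BusRdX]  L0: P0=I P1=I P2=I P3=M  mem[L0]=30
12. P0: load  L3  bus=[BusRd]  L3: P0=S P1=I P2=S P3=S  mem[L3]=75
13. P3: load  L3  bus=[-]  L3: P0=S P1=I P2=S P3=S  mem[L3]=75
14. P3: store L3 := 32  bus=[BusRdX]  L3: P0=I P1=I P2=I P3=M  mem[L3]=75
15. P0: store L1 := 89  bus=[BusRdX,Flush]  L1: P0=M P1=I P2=I P3=I  mem[L1]=13
16. P2: store L2 := 53  bus=[BusRdX]  L2: P0=I P1=I P2=M P3=I  mem[L2]=90
17. P1: store L2 := 17  bus=[BusRdX,Flush]  L2: P0=I P1=M P2=I P3=I  mem[L2]=53
18. P1: store L3 := 11  bus=[BusRdX,Flush]  L3: P0=I P1=M P2=I P3=I  mem[L3]=32

invalidations = 3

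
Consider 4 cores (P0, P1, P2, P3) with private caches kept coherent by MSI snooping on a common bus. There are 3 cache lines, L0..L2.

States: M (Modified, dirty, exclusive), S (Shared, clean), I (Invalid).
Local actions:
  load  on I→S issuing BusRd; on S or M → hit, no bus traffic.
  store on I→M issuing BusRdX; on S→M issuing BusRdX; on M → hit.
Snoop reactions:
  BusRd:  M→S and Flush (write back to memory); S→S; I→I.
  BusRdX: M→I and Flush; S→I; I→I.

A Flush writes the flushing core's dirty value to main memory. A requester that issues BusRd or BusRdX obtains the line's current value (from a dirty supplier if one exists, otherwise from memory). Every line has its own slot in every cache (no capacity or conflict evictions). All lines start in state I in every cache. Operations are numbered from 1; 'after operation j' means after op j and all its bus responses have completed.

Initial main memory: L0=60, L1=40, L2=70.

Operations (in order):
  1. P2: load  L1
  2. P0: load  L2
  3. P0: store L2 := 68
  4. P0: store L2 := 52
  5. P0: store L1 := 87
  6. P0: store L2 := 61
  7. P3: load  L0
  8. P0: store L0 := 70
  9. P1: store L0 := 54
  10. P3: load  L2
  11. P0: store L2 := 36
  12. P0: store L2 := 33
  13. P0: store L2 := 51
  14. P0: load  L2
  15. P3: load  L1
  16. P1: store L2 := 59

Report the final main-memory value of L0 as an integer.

  op1 P2: load  L1 → I/I/S/I on L1; bus BusRd; mem=40
  op2 P0: load  L2 → S/I/I/I on L2; bus BusRd; mem=70
  op3 P0: store L2 := 68 → M/I/I/I on L2; bus BusRdX; mem=70
  op4 P0: store L2 := 52 → M/I/I/I on L2; bus (none); mem=70
  op5 P0: store L1 := 87 → M/I/I/I on L1; bus BusRdX; mem=40
  op6 P0: store L2 := 61 → M/I/I/I on L2; bus (none); mem=70
  op7 P3: load  L0 → I/I/I/S on L0; bus BusRd; mem=60
  op8 P0: store L0 := 70 → M/I/I/I on L0; bus BusRdX; mem=60
  op9 P1: store L0 := 54 → I/M/I/I on L0; bus BusRdX Flush; mem=70
  op10 P3: load  L2 → S/I/I/S on L2; bus BusRd Flush; mem=61
  op11 P0: store L2 := 36 → M/I/I/I on L2; bus BusRdX; mem=61
  op12 P0: store L2 := 33 → M/I/I/I on L2; bus (none); mem=61
  op13 P0: store L2 := 51 → M/I/I/I on L2; bus (none); mem=61
  op14 P0: load  L2 → M/I/I/I on L2; bus (none); mem=61
  op15 P3: load  L1 → S/I/I/S on L1; bus BusRd Flush; mem=87
  op16 P1: store L2 := 59 → I/M/I/I on L2; bus BusRdX Flush; mem=51

memory[L0] = 70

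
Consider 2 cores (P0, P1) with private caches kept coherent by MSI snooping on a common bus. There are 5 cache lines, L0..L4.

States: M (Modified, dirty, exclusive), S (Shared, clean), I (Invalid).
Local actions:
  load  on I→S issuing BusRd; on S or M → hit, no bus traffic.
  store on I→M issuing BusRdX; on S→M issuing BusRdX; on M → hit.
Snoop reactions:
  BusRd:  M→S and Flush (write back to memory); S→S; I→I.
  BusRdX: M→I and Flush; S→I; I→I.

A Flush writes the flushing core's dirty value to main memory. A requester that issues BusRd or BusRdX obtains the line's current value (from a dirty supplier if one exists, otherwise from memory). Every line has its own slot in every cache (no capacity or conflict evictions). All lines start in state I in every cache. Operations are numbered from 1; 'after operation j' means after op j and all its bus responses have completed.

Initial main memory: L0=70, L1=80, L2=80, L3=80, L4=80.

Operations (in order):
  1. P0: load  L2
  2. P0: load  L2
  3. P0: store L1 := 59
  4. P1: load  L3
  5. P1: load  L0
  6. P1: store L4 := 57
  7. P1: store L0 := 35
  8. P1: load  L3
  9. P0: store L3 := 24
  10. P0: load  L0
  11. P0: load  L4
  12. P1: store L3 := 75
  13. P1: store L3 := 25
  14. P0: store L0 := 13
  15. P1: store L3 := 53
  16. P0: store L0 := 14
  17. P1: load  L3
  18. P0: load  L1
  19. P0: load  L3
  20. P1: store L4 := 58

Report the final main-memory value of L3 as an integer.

step 1: P0: load  L2  ⟶  SI  (L2)  txn=BusRd  M[L2]=80
step 2: P0: load  L2  ⟶  SI  (L2)  txn=∅  M[L2]=80
step 3: P0: store L1 := 59  ⟶  MI  (L1)  txn=BusRdX  M[L1]=80
step 4: P1: load  L3  ⟶  IS  (L3)  txn=BusRd  M[L3]=80
step 5: P1: load  L0  ⟶  IS  (L0)  txn=BusRd  M[L0]=70
step 6: P1: store L4 := 57  ⟶  IM  (L4)  txn=BusRdX  M[L4]=80
step 7: P1: store L0 := 35  ⟶  IM  (L0)  txn=BusRdX  M[L0]=70
step 8: P1: load  L3  ⟶  IS  (L3)  txn=∅  M[L3]=80
step 9: P0: store L3 := 24  ⟶  MI  (L3)  txn=BusRdX  M[L3]=80
step 10: P0: load  L0  ⟶  SS  (L0)  txn=BusRd+Flush  M[L0]=35
step 11: P0: load  L4  ⟶  SS  (L4)  txn=BusRd+Flush  M[L4]=57
step 12: P1: store L3 := 75  ⟶  IM  (L3)  txn=BusRdX+Flush  M[L3]=24
step 13: P1: store L3 := 25  ⟶  IM  (L3)  txn=∅  M[L3]=24
step 14: P0: store L0 := 13  ⟶  MI  (L0)  txn=BusRdX  M[L0]=35
step 15: P1: store L3 := 53  ⟶  IM  (L3)  txn=∅  M[L3]=24
step 16: P0: store L0 := 14  ⟶  MI  (L0)  txn=∅  M[L0]=35
step 17: P1: load  L3  ⟶  IM  (L3)  txn=∅  M[L3]=24
step 18: P0: load  L1  ⟶  MI  (L1)  txn=∅  M[L1]=80
step 19: P0: load  L3  ⟶  SS  (L3)  txn=BusRd+Flush  M[L3]=53
step 20: P1: store L4 := 58  ⟶  IM  (L4)  txn=BusRdX  M[L4]=57

memory[L3] = 53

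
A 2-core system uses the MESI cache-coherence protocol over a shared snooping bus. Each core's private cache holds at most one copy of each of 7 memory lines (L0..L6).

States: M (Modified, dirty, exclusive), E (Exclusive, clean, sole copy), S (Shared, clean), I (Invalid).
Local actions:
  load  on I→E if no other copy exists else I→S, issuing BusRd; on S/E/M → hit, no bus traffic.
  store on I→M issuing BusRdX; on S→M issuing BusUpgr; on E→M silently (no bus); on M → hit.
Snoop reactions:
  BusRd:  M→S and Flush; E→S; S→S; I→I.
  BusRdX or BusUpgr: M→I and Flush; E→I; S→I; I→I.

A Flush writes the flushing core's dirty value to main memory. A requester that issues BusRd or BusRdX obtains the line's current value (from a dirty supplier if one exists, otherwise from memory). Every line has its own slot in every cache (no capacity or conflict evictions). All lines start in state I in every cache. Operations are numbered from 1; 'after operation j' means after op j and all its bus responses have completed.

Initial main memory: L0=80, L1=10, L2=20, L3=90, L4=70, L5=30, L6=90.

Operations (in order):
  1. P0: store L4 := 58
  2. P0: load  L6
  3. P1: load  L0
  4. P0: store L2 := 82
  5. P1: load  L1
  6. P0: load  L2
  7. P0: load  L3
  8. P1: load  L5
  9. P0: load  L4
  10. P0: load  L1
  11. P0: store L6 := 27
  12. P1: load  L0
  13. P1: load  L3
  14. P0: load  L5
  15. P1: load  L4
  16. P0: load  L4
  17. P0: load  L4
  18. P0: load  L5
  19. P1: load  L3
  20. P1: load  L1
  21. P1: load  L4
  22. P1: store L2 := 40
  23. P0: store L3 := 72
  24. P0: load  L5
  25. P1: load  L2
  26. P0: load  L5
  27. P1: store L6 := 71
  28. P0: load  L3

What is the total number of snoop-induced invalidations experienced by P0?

invalidations = 2

  op1 P0: store L4 := 58 → M/I on L4; bus BusRdX; mem=70
  op2 P0: load  L6 → E/I on L6; bus BusRd; mem=90
  op3 P1: load  L0 → I/E on L0; bus BusRd; mem=80
  op4 P0: store L2 := 82 → M/I on L2; bus BusRdX; mem=20
  op5 P1: load  L1 → I/E on L1; bus BusRd; mem=10
  op6 P0: load  L2 → M/I on L2; bus (none); mem=20
  op7 P0: load  L3 → E/I on L3; bus BusRd; mem=90
  op8 P1: load  L5 → I/E on L5; bus BusRd; mem=30
  op9 P0: load  L4 → M/I on L4; bus (none); mem=70
  op10 P0: load  L1 → S/S on L1; bus BusRd; mem=10
  op11 P0: store L6 := 27 → M/I on L6; bus (none); mem=90
  op12 P1: load  L0 → I/E on L0; bus (none); mem=80
  op13 P1: load  L3 → S/S on L3; bus BusRd; mem=90
  op14 P0: load  L5 → S/S on L5; bus BusRd; mem=30
  op15 P1: load  L4 → S/S on L4; bus BusRd Flush; mem=58
  op16 P0: load  L4 → S/S on L4; bus (none); mem=58
  op17 P0: load  L4 → S/S on L4; bus (none); mem=58
  op18 P0: load  L5 → S/S on L5; bus (none); mem=30
  op19 P1: load  L3 → S/S on L3; bus (none); mem=90
  op20 P1: load  L1 → S/S on L1; bus (none); mem=10
  op21 P1: load  L4 → S/S on L4; bus (none); mem=58
  op22 P1: store L2 := 40 → I/M on L2; bus BusRdX Flush; mem=82
  op23 P0: store L3 := 72 → M/I on L3; bus BusUpgr; mem=90
  op24 P0: load  L5 → S/S on L5; bus (none); mem=30
  op25 P1: load  L2 → I/M on L2; bus (none); mem=82
  op26 P0: load  L5 → S/S on L5; bus (none); mem=30
  op27 P1: store L6 := 71 → I/M on L6; bus BusRdX Flush; mem=27
  op28 P0: load  L3 → M/I on L3; bus (none); mem=90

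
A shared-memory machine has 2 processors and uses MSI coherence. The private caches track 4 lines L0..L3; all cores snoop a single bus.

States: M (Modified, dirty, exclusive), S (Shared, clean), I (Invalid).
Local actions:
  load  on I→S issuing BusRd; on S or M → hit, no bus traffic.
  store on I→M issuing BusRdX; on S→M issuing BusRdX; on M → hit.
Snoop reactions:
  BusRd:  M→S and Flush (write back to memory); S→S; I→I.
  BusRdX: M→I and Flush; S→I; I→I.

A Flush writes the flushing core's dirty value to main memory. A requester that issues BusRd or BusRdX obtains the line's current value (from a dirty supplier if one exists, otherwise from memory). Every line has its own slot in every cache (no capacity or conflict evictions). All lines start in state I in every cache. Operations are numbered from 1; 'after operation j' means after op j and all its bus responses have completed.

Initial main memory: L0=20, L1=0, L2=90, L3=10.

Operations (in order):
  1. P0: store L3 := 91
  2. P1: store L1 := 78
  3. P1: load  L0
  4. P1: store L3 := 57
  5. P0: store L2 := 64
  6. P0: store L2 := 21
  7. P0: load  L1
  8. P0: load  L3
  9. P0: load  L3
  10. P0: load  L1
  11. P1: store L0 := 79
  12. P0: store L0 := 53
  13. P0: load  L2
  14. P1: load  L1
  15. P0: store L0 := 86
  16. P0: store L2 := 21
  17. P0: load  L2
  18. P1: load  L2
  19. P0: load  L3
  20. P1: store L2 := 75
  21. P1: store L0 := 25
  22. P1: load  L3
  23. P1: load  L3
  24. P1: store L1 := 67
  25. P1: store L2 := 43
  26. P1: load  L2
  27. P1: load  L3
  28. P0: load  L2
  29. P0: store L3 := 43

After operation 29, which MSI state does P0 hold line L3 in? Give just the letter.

  op1 P0: store L3 := 91 → M/I on L3; bus BusRdX; mem=10
  op2 P1: store L1 := 78 → I/M on L1; bus BusRdX; mem=0
  op3 P1: load  L0 → I/S on L0; bus BusRd; mem=20
  op4 P1: store L3 := 57 → I/M on L3; bus BusRdX Flush; mem=91
  op5 P0: store L2 := 64 → M/I on L2; bus BusRdX; mem=90
  op6 P0: store L2 := 21 → M/I on L2; bus (none); mem=90
  op7 P0: load  L1 → S/S on L1; bus BusRd Flush; mem=78
  op8 P0: load  L3 → S/S on L3; bus BusRd Flush; mem=57
  op9 P0: load  L3 → S/S on L3; bus (none); mem=57
  op10 P0: load  L1 → S/S on L1; bus (none); mem=78
  op11 P1: store L0 := 79 → I/M on L0; bus BusRdX; mem=20
  op12 P0: store L0 := 53 → M/I on L0; bus BusRdX Flush; mem=79
  op13 P0: load  L2 → M/I on L2; bus (none); mem=90
  op14 P1: load  L1 → S/S on L1; bus (none); mem=78
  op15 P0: store L0 := 86 → M/I on L0; bus (none); mem=79
  op16 P0: store L2 := 21 → M/I on L2; bus (none); mem=90
  op17 P0: load  L2 → M/I on L2; bus (none); mem=90
  op18 P1: load  L2 → S/S on L2; bus BusRd Flush; mem=21
  op19 P0: load  L3 → S/S on L3; bus (none); mem=57
  op20 P1: store L2 := 75 → I/M on L2; bus BusRdX; mem=21
  op21 P1: store L0 := 25 → I/M on L0; bus BusRdX Flush; mem=86
  op22 P1: load  L3 → S/S on L3; bus (none); mem=57
  op23 P1: load  L3 → S/S on L3; bus (none); mem=57
  op24 P1: store L1 := 67 → I/M on L1; bus BusRdX; mem=78
  op25 P1: store L2 := 43 → I/M on L2; bus (none); mem=21
  op26 P1: load  L2 → I/M on L2; bus (none); mem=21
  op27 P1: load  L3 → S/S on L3; bus (none); mem=57
  op28 P0: load  L2 → S/S on L2; bus BusRd Flush; mem=43
  op29 P0: store L3 := 43 → M/I on L3; bus BusRdX; mem=57

state = M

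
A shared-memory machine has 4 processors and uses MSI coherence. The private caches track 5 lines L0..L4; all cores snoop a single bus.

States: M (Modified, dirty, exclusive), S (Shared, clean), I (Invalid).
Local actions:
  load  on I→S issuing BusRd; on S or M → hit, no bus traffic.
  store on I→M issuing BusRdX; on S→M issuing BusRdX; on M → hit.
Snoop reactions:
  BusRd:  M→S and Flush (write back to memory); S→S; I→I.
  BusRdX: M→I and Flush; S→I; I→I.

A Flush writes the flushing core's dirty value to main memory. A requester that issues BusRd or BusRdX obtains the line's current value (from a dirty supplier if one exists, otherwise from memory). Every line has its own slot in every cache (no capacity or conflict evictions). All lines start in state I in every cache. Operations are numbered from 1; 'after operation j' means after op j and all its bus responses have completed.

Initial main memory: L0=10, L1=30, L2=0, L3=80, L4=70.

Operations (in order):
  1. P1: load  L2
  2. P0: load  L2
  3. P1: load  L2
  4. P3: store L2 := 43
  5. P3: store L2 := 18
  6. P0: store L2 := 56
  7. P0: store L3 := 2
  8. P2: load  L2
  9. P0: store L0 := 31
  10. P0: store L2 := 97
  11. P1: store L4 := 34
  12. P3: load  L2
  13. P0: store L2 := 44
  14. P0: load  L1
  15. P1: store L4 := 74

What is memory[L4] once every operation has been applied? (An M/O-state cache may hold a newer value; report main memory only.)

step 1: P1: load  L2  ⟶  ISII  (L2)  txn=BusRd  M[L2]=0
step 2: P0: load  L2  ⟶  SSII  (L2)  txn=BusRd  M[L2]=0
step 3: P1: load  L2  ⟶  SSII  (L2)  txn=∅  M[L2]=0
step 4: P3: store L2 := 43  ⟶  IIIM  (L2)  txn=BusRdX  M[L2]=0
step 5: P3: store L2 := 18  ⟶  IIIM  (L2)  txn=∅  M[L2]=0
step 6: P0: store L2 := 56  ⟶  MIII  (L2)  txn=BusRdX+Flush  M[L2]=18
step 7: P0: store L3 := 2  ⟶  MIII  (L3)  txn=BusRdX  M[L3]=80
step 8: P2: load  L2  ⟶  SISI  (L2)  txn=BusRd+Flush  M[L2]=56
step 9: P0: store L0 := 31  ⟶  MIII  (L0)  txn=BusRdX  M[L0]=10
step 10: P0: store L2 := 97  ⟶  MIII  (L2)  txn=BusRdX  M[L2]=56
step 11: P1: store L4 := 34  ⟶  IMII  (L4)  txn=BusRdX  M[L4]=70
step 12: P3: load  L2  ⟶  SIIS  (L2)  txn=BusRd+Flush  M[L2]=97
step 13: P0: store L2 := 44  ⟶  MIII  (L2)  txn=BusRdX  M[L2]=97
step 14: P0: load  L1  ⟶  SIII  (L1)  txn=BusRd  M[L1]=30
step 15: P1: store L4 := 74  ⟶  IMII  (L4)  txn=∅  M[L4]=70

memory[L4] = 70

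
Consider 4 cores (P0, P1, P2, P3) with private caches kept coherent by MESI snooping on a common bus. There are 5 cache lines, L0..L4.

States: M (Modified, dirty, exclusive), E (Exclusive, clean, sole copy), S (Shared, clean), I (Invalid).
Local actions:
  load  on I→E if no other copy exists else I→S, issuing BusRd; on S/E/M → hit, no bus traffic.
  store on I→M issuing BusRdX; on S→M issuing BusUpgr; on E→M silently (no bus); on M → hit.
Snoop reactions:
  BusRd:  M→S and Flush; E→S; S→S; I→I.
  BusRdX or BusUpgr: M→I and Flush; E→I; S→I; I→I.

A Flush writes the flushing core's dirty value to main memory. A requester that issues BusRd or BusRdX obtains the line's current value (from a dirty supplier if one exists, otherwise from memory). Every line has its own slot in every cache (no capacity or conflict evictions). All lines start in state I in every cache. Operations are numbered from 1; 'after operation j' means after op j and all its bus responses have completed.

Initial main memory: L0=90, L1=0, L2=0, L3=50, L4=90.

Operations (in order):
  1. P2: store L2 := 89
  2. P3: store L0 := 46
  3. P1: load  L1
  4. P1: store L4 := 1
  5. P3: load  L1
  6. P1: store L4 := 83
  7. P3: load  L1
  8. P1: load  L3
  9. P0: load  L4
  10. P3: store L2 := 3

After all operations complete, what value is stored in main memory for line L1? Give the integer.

memory[L1] = 0

1. P2: store L2 := 89  bus=[BusRdX]  L2: P0=I P1=I P2=M P3=I  mem[L2]=0
2. P3: store L0 := 46  bus=[BusRdX]  L0: P0=I P1=I P2=I P3=M  mem[L0]=90
3. P1: load  L1  bus=[BusRd]  L1: P0=I P1=E P2=I P3=I  mem[L1]=0
4. P1: store L4 := 1  bus=[BusRdX]  L4: P0=I P1=M P2=I P3=I  mem[L4]=90
5. P3: load  L1  bus=[BusRd]  L1: P0=I P1=S P2=I P3=S  mem[L1]=0
6. P1: store L4 := 83  bus=[-]  L4: P0=I P1=M P2=I P3=I  mem[L4]=90
7. P3: load  L1  bus=[-]  L1: P0=I P1=S P2=I P3=S  mem[L1]=0
8. P1: load  L3  bus=[BusRd]  L3: P0=I P1=E P2=I P3=I  mem[L3]=50
9. P0: load  L4  bus=[BusRd,Flush]  L4: P0=S P1=S P2=I P3=I  mem[L4]=83
10. P3: store L2 := 3  bus=[BusRdX,Flush]  L2: P0=I P1=I P2=I P3=M  mem[L2]=89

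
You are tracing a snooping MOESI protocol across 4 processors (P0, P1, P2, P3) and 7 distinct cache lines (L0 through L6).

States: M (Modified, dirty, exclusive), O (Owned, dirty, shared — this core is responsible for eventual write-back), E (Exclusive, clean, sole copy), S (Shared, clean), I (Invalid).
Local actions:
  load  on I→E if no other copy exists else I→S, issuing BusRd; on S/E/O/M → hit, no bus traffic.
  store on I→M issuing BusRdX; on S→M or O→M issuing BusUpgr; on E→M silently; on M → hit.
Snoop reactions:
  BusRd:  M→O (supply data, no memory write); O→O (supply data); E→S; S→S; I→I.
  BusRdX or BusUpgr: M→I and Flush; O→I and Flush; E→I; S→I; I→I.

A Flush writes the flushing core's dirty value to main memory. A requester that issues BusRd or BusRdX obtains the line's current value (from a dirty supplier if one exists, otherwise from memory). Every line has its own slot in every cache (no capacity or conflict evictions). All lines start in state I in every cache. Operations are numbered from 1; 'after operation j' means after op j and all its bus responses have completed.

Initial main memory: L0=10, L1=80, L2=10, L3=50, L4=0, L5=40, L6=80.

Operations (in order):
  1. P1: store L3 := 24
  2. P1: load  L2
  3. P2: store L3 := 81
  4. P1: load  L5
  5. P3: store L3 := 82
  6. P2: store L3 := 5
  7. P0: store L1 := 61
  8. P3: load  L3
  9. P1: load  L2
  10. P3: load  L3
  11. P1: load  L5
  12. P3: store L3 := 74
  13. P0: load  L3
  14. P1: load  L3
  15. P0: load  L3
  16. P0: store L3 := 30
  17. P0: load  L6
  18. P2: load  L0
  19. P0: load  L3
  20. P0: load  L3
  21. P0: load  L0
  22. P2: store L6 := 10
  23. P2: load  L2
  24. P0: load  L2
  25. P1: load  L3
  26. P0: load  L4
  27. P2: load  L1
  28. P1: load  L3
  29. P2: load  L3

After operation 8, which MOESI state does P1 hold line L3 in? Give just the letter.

1. P1: store L3 := 24  bus=[BusRdX]  L3: P0=I P1=M P2=I P3=I  mem[L3]=50
2. P1: load  L2  bus=[BusRd]  L2: P0=I P1=E P2=I P3=I  mem[L2]=10
3. P2: store L3 := 81  bus=[BusRdX,Flush]  L3: P0=I P1=I P2=M P3=I  mem[L3]=24
4. P1: load  L5  bus=[BusRd]  L5: P0=I P1=E P2=I P3=I  mem[L5]=40
5. P3: store L3 := 82  bus=[BusRdX,Flush]  L3: P0=I P1=I P2=I P3=M  mem[L3]=81
6. P2: store L3 := 5  bus=[BusRdX,Flush]  L3: P0=I P1=I P2=M P3=I  mem[L3]=82
7. P0: store L1 := 61  bus=[BusRdX]  L1: P0=M P1=I P2=I P3=I  mem[L1]=80
8. P3: load  L3  bus=[BusRd]  L3: P0=I P1=I P2=O P3=S  mem[L3]=82
9. P1: load  L2  bus=[-]  L2: P0=I P1=E P2=I P3=I  mem[L2]=10
10. P3: load  L3  bus=[-]  L3: P0=I P1=I P2=O P3=S  mem[L3]=82
11. P1: load  L5  bus=[-]  L5: P0=I P1=E P2=I P3=I  mem[L5]=40
12. P3: store L3 := 74  bus=[BusUpgr,Flush]  L3: P0=I P1=I P2=I P3=M  mem[L3]=5
13. P0: load  L3  bus=[BusRd]  L3: P0=S P1=I P2=I P3=O  mem[L3]=5
14. P1: load  L3  bus=[BusRd]  L3: P0=S P1=S P2=I P3=O  mem[L3]=5
15. P0: load  L3  bus=[-]  L3: P0=S P1=S P2=I P3=O  mem[L3]=5
16. P0: store L3 := 30  bus=[BusUpgr,Flush]  L3: P0=M P1=I P2=I P3=I  mem[L3]=74
17. P0: load  L6  bus=[BusRd]  L6: P0=E P1=I P2=I P3=I  mem[L6]=80
18. P2: load  L0  bus=[BusRd]  L0: P0=I P1=I P2=E P3=I  mem[L0]=10
19. P0: load  L3  bus=[-]  L3: P0=M P1=I P2=I P3=I  mem[L3]=74
20. P0: load  L3  bus=[-]  L3: P0=M P1=I P2=I P3=I  mem[L3]=74
21. P0: load  L0  bus=[BusRd]  L0: P0=S P1=I P2=S P3=I  mem[L0]=10
22. P2: store L6 := 10  bus=[BusRdX]  L6: P0=I P1=I P2=M P3=I  mem[L6]=80
23. P2: load  L2  bus=[BusRd]  L2: P0=I P1=S P2=S P3=I  mem[L2]=10
24. P0: load  L2  bus=[BusRd]  L2: P0=S P1=S P2=S P3=I  mem[L2]=10
25. P1: load  L3  bus=[BusRd]  L3: P0=O P1=S P2=I P3=I  mem[L3]=74
26. P0: load  L4  bus=[BusRd]  L4: P0=E P1=I P2=I P3=I  mem[L4]=0
27. P2: load  L1  bus=[BusRd]  L1: P0=O P1=I P2=S P3=I  mem[L1]=80
28. P1: load  L3  bus=[-]  L3: P0=O P1=S P2=I P3=I  mem[L3]=74
29. P2: load  L3  bus=[BusRd]  L3: P0=O P1=S P2=S P3=I  mem[L3]=74

state = I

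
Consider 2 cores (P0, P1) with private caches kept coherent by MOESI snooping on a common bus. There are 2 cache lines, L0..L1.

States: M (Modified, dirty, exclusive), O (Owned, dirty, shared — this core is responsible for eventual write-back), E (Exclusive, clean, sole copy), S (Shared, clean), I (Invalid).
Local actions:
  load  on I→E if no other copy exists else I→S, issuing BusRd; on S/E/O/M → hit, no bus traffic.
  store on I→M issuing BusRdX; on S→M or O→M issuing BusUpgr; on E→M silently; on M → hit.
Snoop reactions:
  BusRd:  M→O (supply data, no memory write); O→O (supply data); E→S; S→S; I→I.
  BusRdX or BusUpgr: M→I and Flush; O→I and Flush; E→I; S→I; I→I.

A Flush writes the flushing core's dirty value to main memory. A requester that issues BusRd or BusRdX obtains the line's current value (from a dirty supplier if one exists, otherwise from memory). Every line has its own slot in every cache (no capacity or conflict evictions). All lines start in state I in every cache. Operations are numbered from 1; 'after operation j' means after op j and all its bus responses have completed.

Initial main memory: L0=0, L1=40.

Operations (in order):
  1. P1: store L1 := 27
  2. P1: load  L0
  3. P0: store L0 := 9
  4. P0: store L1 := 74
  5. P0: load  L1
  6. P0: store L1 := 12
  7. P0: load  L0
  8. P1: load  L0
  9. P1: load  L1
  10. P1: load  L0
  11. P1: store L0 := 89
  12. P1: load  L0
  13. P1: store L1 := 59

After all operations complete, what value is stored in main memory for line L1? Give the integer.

memory[L1] = 12

  op1 P1: store L1 := 27 → I/M on L1; bus BusRdX; mem=40
  op2 P1: load  L0 → I/E on L0; bus BusRd; mem=0
  op3 P0: store L0 := 9 → M/I on L0; bus BusRdX; mem=0
  op4 P0: store L1 := 74 → M/I on L1; bus BusRdX Flush; mem=27
  op5 P0: load  L1 → M/I on L1; bus (none); mem=27
  op6 P0: store L1 := 12 → M/I on L1; bus (none); mem=27
  op7 P0: load  L0 → M/I on L0; bus (none); mem=0
  op8 P1: load  L0 → O/S on L0; bus BusRd; mem=0
  op9 P1: load  L1 → O/S on L1; bus BusRd; mem=27
  op10 P1: load  L0 → O/S on L0; bus (none); mem=0
  op11 P1: store L0 := 89 → I/M on L0; bus BusUpgr Flush; mem=9
  op12 P1: load  L0 → I/M on L0; bus (none); mem=9
  op13 P1: store L1 := 59 → I/M on L1; bus BusUpgr Flush; mem=12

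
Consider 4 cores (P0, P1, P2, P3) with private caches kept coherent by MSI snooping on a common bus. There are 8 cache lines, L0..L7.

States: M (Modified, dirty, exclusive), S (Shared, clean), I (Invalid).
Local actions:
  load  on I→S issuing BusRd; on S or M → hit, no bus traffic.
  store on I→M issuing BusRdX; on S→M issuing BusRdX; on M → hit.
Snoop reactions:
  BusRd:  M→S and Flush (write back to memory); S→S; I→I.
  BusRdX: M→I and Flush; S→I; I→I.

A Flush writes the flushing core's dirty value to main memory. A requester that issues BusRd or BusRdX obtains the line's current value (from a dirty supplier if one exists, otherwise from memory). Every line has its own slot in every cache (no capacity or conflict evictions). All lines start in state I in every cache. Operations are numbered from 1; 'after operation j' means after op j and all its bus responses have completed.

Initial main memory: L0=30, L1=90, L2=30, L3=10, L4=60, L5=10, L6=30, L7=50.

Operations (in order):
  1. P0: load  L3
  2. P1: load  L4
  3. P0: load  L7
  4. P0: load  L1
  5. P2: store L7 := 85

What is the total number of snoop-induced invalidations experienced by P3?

step 1: P0: load  L3  ⟶  SIII  (L3)  txn=BusRd  M[L3]=10
step 2: P1: load  L4  ⟶  ISII  (L4)  txn=BusRd  M[L4]=60
step 3: P0: load  L7  ⟶  SIII  (L7)  txn=BusRd  M[L7]=50
step 4: P0: load  L1  ⟶  SIII  (L1)  txn=BusRd  M[L1]=90
step 5: P2: store L7 := 85  ⟶  IIMI  (L7)  txn=BusRdX  M[L7]=50

invalidations = 0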